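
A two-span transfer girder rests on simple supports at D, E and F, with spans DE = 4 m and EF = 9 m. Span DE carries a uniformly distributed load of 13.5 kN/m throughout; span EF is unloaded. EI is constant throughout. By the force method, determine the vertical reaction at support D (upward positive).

Release continuity at E by inserting a hinge; the redundant is the internal moment M_E. The primary structure is two simply-supported spans DE and EF.
Discontinuity in slope at E on the released structure — sum the simple-span end rotations:
  span DE: UDL 13.5: wL³/(24EI) = 36/EI
  relative rotation θ_0 = (36 + 0)/EI = 36/EI
A unit hogging moment at E produces rotation L₁/(3EI) + L₂/(3EI) = 4.333/EI.
Compatibility: M_E·(L₁+L₂)/(3EI) = θ_0, giving M_E = 8.308 kN·m (hogging).
Span DE, ΣM about D with M_E applied at E: R_E^{DE}·4 = 108 + 8.308, so R_E^{DE} = 29.08 kN and R_D = 54 − 29.08 = 24.92 kN.

R_D = 24.92 kN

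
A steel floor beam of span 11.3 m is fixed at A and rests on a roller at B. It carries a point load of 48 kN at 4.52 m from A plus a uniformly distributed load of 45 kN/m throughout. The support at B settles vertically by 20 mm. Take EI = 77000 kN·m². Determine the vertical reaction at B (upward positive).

Take the reaction at B as the redundant and release it; the primary structure is a cantilever fixed at A.
Downward deflection at the released point B due to the loads:
  point load 48 at a = 4.52: Pa²(3L − a)/(6EI) = 4802/EI
  UDL 45: wL⁴/(8EI) = 91714/EI
  δ_0 = 96516/EI
Tip deflection under a unit load at B: L³/(3EI) = 481/EI.
With EI = 77000 kN·m²: δ_0 = 1.2535 m and δ_{BB} = 0.006246 m/kN.
Compatibility — the beam at B must follow the support down by 0.02 m: δ_0 − R_B·δ_{BB} = 0.02, so R_B = (1.2535 − 0.02)/0.006246 = 197.5 kN.

R_B = 197.5 kN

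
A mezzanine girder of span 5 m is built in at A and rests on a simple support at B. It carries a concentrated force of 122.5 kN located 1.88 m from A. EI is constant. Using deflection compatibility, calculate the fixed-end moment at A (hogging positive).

Release the roller at B. Primary structure: cantilever fixed at A.
Primary-structure tip deflection at B by superposition:
  point load 122.5 at a = 1.88: Pa²(3L − a)/(6EI) = 946.7/EI
Flexibility coefficient — unit upward force at B: δ_{BB} = L³/(3EI) = 41.67/EI.
Compatibility at B: δ_0 − R_B·δ_{BB} = 0, so R_B = 946.7/41.67 = 22.72 kN.
Moment equilibrium about A: M_A = Σ(load moments about A) − R_B·L = 230.3 − 22.72×5 = 116.7 kN·m.

M_A = 116.7 kN·m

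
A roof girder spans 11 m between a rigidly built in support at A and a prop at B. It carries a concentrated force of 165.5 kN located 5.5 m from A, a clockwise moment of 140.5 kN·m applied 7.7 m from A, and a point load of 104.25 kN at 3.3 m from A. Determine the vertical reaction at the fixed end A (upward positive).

R_A = 187.9 kN

Choose R_B as the redundant. The primary structure is the cantilever fixed at A.
Deflection at B on the released cantilever, summing each load's contribution:
  point load 165.5 at a = 5.5: Pa²(3L − a)/(6EI) = 22946/EI
  clockwise couple 140.5 at a = 7.7: M₀a(2L − a)/(2EI) = 7735/EI
  point load 104.25 at a = 3.3: Pa²(3L − a)/(6EI) = 5620/EI
  δ_0 = 36301/EI
Tip deflection under a unit load at B: L³/(3EI) = 443.7/EI.
The prop prevents deflection at B: R_B = δ_0/δ_{BB} = 36301/443.7 = 81.82 kN.
Vertical equilibrium: R_A = ΣP − R_B = 269.8 − 81.82 = 187.9 kN.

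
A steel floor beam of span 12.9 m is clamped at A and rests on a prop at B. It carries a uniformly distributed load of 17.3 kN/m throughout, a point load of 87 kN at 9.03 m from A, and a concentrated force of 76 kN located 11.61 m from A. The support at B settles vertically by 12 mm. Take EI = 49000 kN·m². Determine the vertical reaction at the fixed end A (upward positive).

Release the roller at B. Primary structure: cantilever fixed at A.
Downward deflection at the released point B due to the loads:
  UDL 17.3: wL⁴/(8EI) = 59885/EI
  point load 87 at a = 9.03: Pa²(3L − a)/(6EI) = 35080/EI
  point load 76 at a = 11.61: Pa²(3L − a)/(6EI) = 46253/EI
  δ_0 = 141217/EI
Tip deflection under a unit load at B: L³/(3EI) = 715.6/EI.
With EI = 49000 kN·m²: δ_0 = 2.882 m and δ_{BB} = 0.014603 m/kN.
Compatibility — the beam at B must follow the support down by 0.012 m: δ_0 − R_B·δ_{BB} = 0.012, so R_B = (2.882 − 0.012)/0.014603 = 196.5 kN.
Vertical equilibrium: R_A = ΣP − R_B = 386.2 − 196.5 = 189.6 kN.

R_A = 189.6 kN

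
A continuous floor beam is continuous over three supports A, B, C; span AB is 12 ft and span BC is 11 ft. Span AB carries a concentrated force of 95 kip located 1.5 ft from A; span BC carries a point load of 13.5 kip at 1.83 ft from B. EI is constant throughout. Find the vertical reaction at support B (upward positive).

R_B = 31.08 kip

Insert a hinge at B; M_B is the redundant, and each span becomes simply supported.
Discontinuity in slope at B on the released structure — sum the simple-span end rotations:
  span AB: point load 95 at a = 1.5: Pab(L + a)/(6LEI) = 280.5/EI
  span BC: point load 13.5 at a = 1.83: Pab(L + b)/(6LEI) = 69.23/EI
  relative rotation θ_0 = (280.5 + 69.23)/EI = 349.8/EI
A unit hogging moment at B produces rotation L₁/(3EI) + L₂/(3EI) = 7.667/EI.
Slope continuity at B: θ_0 = M_B·7.667/EI, so M_B = 349.8/7.667 = 45.62 kip·ft (hogging).
Span AB, ΣM about A with M_B applied at B: R_B^{AB}·12 = 142.5 + 45.62, so R_B^{AB} = 15.68 kip and R_A = 95 − 15.68 = 79.32 kip.
Span BC, ΣM about C: R_B^{BC}·11 = 123.8 + 45.62, so R_B^{BC} = 15.4 kip and R_C = 13.5 − 15.4 = -1.902 kip.
R_B = 15.68 + 15.4 = 31.08 kip.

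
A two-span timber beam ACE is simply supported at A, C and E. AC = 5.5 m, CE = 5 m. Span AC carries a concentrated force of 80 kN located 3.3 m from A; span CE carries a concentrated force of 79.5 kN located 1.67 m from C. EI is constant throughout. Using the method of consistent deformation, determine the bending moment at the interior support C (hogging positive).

Release continuity at C by inserting a hinge; the redundant is the internal moment M_C. The primary structure is two simply-supported spans AC and CE.
Rotations at C on the released spans (each span's end-slope, ×1/EI):
  span AC: point load 80 at a = 3.3: Pab(L + a)/(6LEI) = 154.9/EI
  span CE: point load 79.5 at a = 1.67: Pab(L + b)/(6LEI) = 122.8/EI
  relative rotation θ_0 = (154.9 + 122.8)/EI = 277.6/EI
A unit hogging moment at C produces rotation L₁/(3EI) + L₂/(3EI) = 3.5/EI.
Slope continuity at C: θ_0 = M_C·3.5/EI, so M_C = 277.6/3.5 = 79.33 kN·m (hogging).

M_C = 79.33 kN·m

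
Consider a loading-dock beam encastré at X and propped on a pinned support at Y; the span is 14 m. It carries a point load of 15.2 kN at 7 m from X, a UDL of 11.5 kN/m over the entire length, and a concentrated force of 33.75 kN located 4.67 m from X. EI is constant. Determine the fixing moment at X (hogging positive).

M_X = 409.2 kN·m

Remove the prop at Y; the released (primary) structure is a cantilever built in at X.
Downward deflection at the released point Y due to the loads:
  point load 15.2 at a = 7: Pa²(3L − a)/(6EI) = 4345/EI
  UDL 11.5: wL⁴/(8EI) = 55223/EI
  point load 33.75 at a = 4.67: Pa²(3L − a)/(6EI) = 4579/EI
  δ_0 = 64147/EI
Flexibility coefficient — unit upward force at Y: δ_{YY} = L³/(3EI) = 914.7/EI.
Compatibility at Y: δ_0 − R_Y·δ_{YY} = 0, so R_Y = 64147/914.7 = 70.13 kN.
Moment equilibrium about X: M_X = Σ(load moments about X) − R_Y·L = 1391 − 70.13×14 = 409.2 kN·m.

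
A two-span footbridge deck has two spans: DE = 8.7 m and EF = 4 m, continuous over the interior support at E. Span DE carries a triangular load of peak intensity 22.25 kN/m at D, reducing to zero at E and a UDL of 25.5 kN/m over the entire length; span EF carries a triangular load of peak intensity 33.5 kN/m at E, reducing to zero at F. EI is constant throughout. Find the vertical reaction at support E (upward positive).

R_E = 276.8 kN

Take M_E as the redundant. Released structure: two simple spans DE and EF with a hinge at E.
End slopes at the hinge E, treating each span as simply supported:
  span DE: triangular load, peak 22.25: 7w₀L³/(360EI) = 284.9/EI
  span DE: UDL 25.5: wL³/(24EI) = 699.7/EI
  span EF: triangular load, peak 33.5: w₀L³/(45EI) = 47.64/EI
  relative rotation θ_0 = (984.6 + 47.64)/EI = 1032/EI
A unit hogging moment at E produces rotation L₁/(3EI) + L₂/(3EI) = 4.233/EI.
Compatibility: M_E·(L₁+L₂)/(3EI) = θ_0, giving M_E = 243.8 kN·m (hogging).
Span DE, ΣM about D with M_E applied at E: R_E^{DE}·8.7 = 1246 + 243.8, so R_E^{DE} = 171.2 kN and R_D = 318.6 − 171.2 = 147.4 kN.
Span EF, ΣM about F: R_E^{EF}·4 = 178.7 + 243.8, so R_E^{EF} = 105.6 kN and R_F = 67 − 105.6 = -38.62 kN.
R_E = 171.2 + 105.6 = 276.8 kN.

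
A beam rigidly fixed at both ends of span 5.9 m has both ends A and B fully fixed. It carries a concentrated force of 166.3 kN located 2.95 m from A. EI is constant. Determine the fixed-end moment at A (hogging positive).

M_A = 122.6 kN·m

Take the two fixed-end moments M_A, M_B as redundants; the released structure is the simple span AB.
End rotations of the released simple span under the applied load (×1/EI):
  at A: point load 166.3 at a = 2.95: Pab(L + b)/(6LEI) = 361.8/EI
  at B: point load 166.3 at a = 2.95: Pab(L + a)/(6LEI) = 361.8/EI
  θ_A0 = 361.8/EI,  θ_B0 = 361.8/EI
Flexibility coefficients: a unit moment at one end gives L/(3EI) there and L/(6EI) at the far end, so f₁₁ = f₂₂ = 1.967/EI and f₁₂ = f₂₁ = 0.9833/EI.
Compatibility — zero rotation at each built-in end:
  1.967 M_A + 0.9833 M_B = 361.8
  0.9833 M_A + 1.967 M_B = 361.8
Solving the pair gives M_A = 122.6 kN·m and M_B = 122.6 kN·m (hogging).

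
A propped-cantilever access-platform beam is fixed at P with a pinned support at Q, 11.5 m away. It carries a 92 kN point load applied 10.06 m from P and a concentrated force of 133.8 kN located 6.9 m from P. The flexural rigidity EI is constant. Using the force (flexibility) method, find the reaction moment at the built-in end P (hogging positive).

Take the reaction at Q as the redundant and release it; the primary structure is a cantilever fixed at P.
Downward deflection at the released point Q due to the loads:
  point load 92 at a = 10.06: Pa²(3L − a)/(6EI) = 37926/EI
  point load 133.8 at a = 6.9: Pa²(3L − a)/(6EI) = 29303/EI
  δ_0 = 67229/EI
Flexibility coefficient — unit upward force at Q: δ_{QQ} = L³/(3EI) = 507/EI.
Compatibility at Q: δ_0 − R_Q·δ_{QQ} = 0, so R_Q = 67229/507 = 132.6 kN.
Moment equilibrium about P: M_P = Σ(load moments about P) − R_Q·L = 1849 − 132.6×11.5 = 323.7 kN·m.

M_P = 323.7 kN·m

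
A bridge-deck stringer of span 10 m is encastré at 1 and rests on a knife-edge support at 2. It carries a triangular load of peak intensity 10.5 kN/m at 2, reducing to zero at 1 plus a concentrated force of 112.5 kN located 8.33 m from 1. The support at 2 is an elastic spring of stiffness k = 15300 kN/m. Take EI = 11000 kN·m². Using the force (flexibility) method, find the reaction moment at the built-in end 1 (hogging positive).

Remove the prop at 2; the released (primary) structure is a cantilever built in at 1.
Primary-structure tip deflection at 2 by superposition:
  triangular load, peak 10.5 at the free end: 11w₀L⁴/(120EI) = 9625/EI
  point load 112.5 at a = 8.33: Pa²(3L − a)/(6EI) = 28194/EI
  δ_0 = 37819/EI
Flexibility coefficient — unit upward force at 2: δ_{22} = L³/(3EI) = 333.3/EI.
With EI = 11000 kN·m²: δ_0 = 3.4381 m and δ_{22} = 0.030303 m/kN.
Compatibility — the spring shortens by R_2/k under the reaction it provides: δ_0 − R_2·δ_{22} = R_2/k. With 1/k = 0.000065 m/kN, R_2 = δ_0 / (δ_{22} + 1/k) = 3.4381 / (0.030303 + 0.000065) = 113.2 kN.
Moment equilibrium about 1: M_1 = Σ(load moments about 1) − R_2·L = 1287 − 113.2×10 = 155 kN·m.

M_1 = 155 kN·m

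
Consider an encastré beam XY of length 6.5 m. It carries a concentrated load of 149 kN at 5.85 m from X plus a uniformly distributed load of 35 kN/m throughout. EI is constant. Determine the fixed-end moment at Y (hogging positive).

Release both end moments; the primary structure is a simply-supported span XY with redundants M_X and M_Y.
On the primary (simply-supported) span, the end slopes from the loading are:
  at X: point load 149 at a = 5.85: Pab(L + b)/(6LEI) = 103.9/EI
  at Y: point load 149 at a = 5.85: Pab(L + a)/(6LEI) = 179.4/EI
  at X: UDL 35: wL³/(24EI) = 400.5/EI
  at Y: UDL 35: wL³/(24EI) = 400.5/EI
  θ_X0 = 504.4/EI,  θ_Y0 = 579.9/EI
Flexibility coefficients: a unit moment at one end gives L/(3EI) there and L/(6EI) at the far end, so f₁₁ = f₂₂ = 2.167/EI and f₁₂ = f₂₁ = 1.083/EI.
Compatibility — zero rotation at each built-in end:
  2.167 M_X + 1.083 M_Y = 504.4
  1.083 M_X + 2.167 M_Y = 579.9
Solving the pair gives M_X = 131.9 kN·m and M_Y = 201.7 kN·m (hogging).

M_Y = 201.7 kN·m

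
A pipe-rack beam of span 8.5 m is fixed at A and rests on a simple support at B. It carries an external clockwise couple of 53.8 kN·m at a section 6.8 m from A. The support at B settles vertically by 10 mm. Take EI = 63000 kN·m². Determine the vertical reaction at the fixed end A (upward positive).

Choose R_B as the redundant. The primary structure is the cantilever fixed at A.
Free-end deflection of the primary structure under the applied loading (downward +):
  clockwise couple 53.8 at a = 6.8: M₀a(2L − a)/(2EI) = 1866/EI
Flexibility coefficient — unit upward force at B: δ_{BB} = L³/(3EI) = 204.7/EI.
With EI = 63000 kN·m²: δ_0 = 0.029616 m and δ_{BB} = 0.003249 m/kN.
Compatibility — the beam at B must follow the support down by 0.01 m: δ_0 − R_B·δ_{BB} = 0.01, so R_B = (0.029616 − 0.01)/0.003249 = 6.037 kN.
Vertical equilibrium: R_A = ΣP − R_B = 0 − 6.037 = -6.037 kN.

R_A = -6.037 kN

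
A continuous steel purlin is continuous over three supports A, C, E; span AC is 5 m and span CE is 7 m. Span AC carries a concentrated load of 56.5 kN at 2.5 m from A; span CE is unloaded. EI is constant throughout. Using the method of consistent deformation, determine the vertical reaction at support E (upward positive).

Take M_C as the redundant. Released structure: two simple spans AC and CE with a hinge at C.
Rotations at C on the released spans (each span's end-slope, ×1/EI):
  span AC: point load 56.5 at a = 2.5: Pab(L + a)/(6LEI) = 88.28/EI
  relative rotation θ_0 = (88.28 + 0)/EI = 88.28/EI
A unit hogging moment at C produces rotation L₁/(3EI) + L₂/(3EI) = 4/EI.
Slope continuity at C: θ_0 = M_C·4/EI, so M_C = 88.28/4 = 22.07 kN·m (hogging).
Span CE, ΣM about E: R_C^{CE}·7 = 0 + 22.07, so R_C^{CE} = 3.153 kN and R_E = 0 − 3.153 = -3.153 kN.

R_E = -3.153 kN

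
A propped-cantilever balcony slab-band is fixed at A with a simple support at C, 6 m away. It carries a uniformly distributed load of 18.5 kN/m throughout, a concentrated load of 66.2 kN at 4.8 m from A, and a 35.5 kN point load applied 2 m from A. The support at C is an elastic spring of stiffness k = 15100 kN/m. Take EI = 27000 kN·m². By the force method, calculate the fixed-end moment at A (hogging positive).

M_A = 174.4 kN·m

Remove the prop at C; the released (primary) structure is a cantilever built in at A.
Primary-structure tip deflection at C by superposition:
  UDL 18.5: wL⁴/(8EI) = 2997/EI
  point load 66.2 at a = 4.8: Pa²(3L − a)/(6EI) = 3356/EI
  point load 35.5 at a = 2: Pa²(3L − a)/(6EI) = 378.7/EI
  δ_0 = 6731/EI
Flexibility coefficient — unit upward force at C: δ_{CC} = L³/(3EI) = 72/EI.
With EI = 27000 kN·m²: δ_0 = 0.2493 m and δ_{CC} = 0.002667 m/kN.
Compatibility — the spring shortens by R_C/k under the reaction it provides: δ_0 − R_C·δ_{CC} = R_C/k. With 1/k = 0.000066 m/kN, R_C = δ_0 / (δ_{CC} + 1/k) = 0.2493 / (0.002667 + 0.000066) = 91.22 kN.
Moment equilibrium about A: M_A = Σ(load moments about A) − R_C·L = 721.8 − 91.22×6 = 174.4 kN·m.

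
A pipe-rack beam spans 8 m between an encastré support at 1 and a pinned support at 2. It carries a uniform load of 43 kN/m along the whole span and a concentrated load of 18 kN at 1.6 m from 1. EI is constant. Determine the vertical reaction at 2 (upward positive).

R_2 = 130 kN

Take the reaction at 2 as the redundant and release it; the primary structure is a cantilever fixed at 1.
Downward deflection at the released point 2 due to the loads:
  UDL 43: wL⁴/(8EI) = 22016/EI
  point load 18 at a = 1.6: Pa²(3L − a)/(6EI) = 172/EI
  δ_0 = 22188/EI
Flexibility coefficient — unit upward force at 2: δ_{22} = L³/(3EI) = 170.7/EI.
The prop prevents deflection at 2: R_2 = δ_0/δ_{22} = 22188/170.7 = 130 kN.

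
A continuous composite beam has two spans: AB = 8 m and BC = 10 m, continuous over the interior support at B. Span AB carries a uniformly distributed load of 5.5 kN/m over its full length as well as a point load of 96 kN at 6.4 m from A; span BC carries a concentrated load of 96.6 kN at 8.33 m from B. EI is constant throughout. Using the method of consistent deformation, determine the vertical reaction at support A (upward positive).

Release continuity at B by inserting a hinge; the redundant is the internal moment M_B. The primary structure is two simply-supported spans AB and BC.
Discontinuity in slope at B on the released structure — sum the simple-span end rotations:
  span AB: UDL 5.5: wL³/(24EI) = 117.3/EI
  span AB: point load 96 at a = 6.4: Pab(L + a)/(6LEI) = 294.9/EI
  span BC: point load 96.6 at a = 8.33: Pab(L + b)/(6LEI) = 261.4/EI
  relative rotation θ_0 = (412.2 + 261.4)/EI = 673.6/EI
A unit hogging moment at B produces rotation L₁/(3EI) + L₂/(3EI) = 6/EI.
Slope continuity at B: θ_0 = M_B·6/EI, so M_B = 673.6/6 = 112.3 kN·m (hogging).
Span AB, ΣM about A with M_B applied at B: R_B^{AB}·8 = 790.4 + 112.3, so R_B^{AB} = 112.8 kN and R_A = 140 − 112.8 = 27.17 kN.

R_A = 27.17 kN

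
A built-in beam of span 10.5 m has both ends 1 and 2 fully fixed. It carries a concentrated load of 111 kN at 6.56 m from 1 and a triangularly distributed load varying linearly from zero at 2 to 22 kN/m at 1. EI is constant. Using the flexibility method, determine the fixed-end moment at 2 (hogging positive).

M_2 = 251.6 kN·m

Take the two fixed-end moments M_1, M_2 as redundants; the released structure is the simple span 12.
Simple-span end rotations at 1 and 2 under the given loads:
  at 1: point load 111 at a = 6.56: Pab(L + b)/(6LEI) = 657.6/EI
  at 2: point load 111 at a = 6.56: Pab(L + a)/(6LEI) = 776.9/EI
  at 1: triangular load, peak 22: w₀L³/(45EI) = 566/EI
  at 2: triangular load, peak 22: 7w₀L³/(360EI) = 495.2/EI
  θ_10 = 1224/EI,  θ_20 = 1272/EI
Flexibility coefficients: a unit moment at one end gives L/(3EI) there and L/(6EI) at the far end, so f₁₁ = f₂₂ = 3.5/EI and f₁₂ = f₂₁ = 1.75/EI.
Compatibility — zero rotation at each built-in end:
  3.5 M_1 + 1.75 M_2 = 1224
  1.75 M_1 + 3.5 M_2 = 1272
Solving the pair gives M_1 = 223.8 kN·m and M_2 = 251.6 kN·m (hogging).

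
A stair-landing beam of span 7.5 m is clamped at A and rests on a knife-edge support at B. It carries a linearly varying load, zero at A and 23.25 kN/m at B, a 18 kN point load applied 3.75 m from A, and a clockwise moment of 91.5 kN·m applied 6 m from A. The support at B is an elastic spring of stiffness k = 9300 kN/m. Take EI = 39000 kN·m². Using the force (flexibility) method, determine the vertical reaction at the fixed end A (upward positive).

R_A = 36.1 kN

Release the roller at B. Primary structure: cantilever fixed at A.
Free-end deflection of the primary structure under the applied loading (downward +):
  triangular load, peak 23.25 at the free end: 11w₀L⁴/(120EI) = 6743/EI
  point load 18 at a = 3.75: Pa²(3L − a)/(6EI) = 791/EI
  clockwise couple 91.5 at a = 6: M₀a(2L − a)/(2EI) = 2470/EI
  δ_0 = 10005/EI
Flexibility coefficient — unit upward force at B: δ_{BB} = L³/(3EI) = 140.6/EI.
With EI = 39000 kN·m²: δ_0 = 0.25654 m and δ_{BB} = 0.003606 m/kN.
Compatibility — the spring shortens by R_B/k under the reaction it provides: δ_0 − R_B·δ_{BB} = R_B/k. With 1/k = 0.000108 m/kN, R_B = δ_0 / (δ_{BB} + 1/k) = 0.25654 / (0.003606 + 0.000108) = 69.09 kN.
Vertical equilibrium: R_A = ΣP − R_B = 105.2 − 69.09 = 36.1 kN.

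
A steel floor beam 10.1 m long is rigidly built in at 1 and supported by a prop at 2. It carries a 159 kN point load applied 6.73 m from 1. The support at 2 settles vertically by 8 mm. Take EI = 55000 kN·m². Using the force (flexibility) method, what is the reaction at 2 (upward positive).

Release the roller at 2. Primary structure: cantilever fixed at 1.
Free-end deflection of the primary structure under the applied loading (downward +):
  point load 159 at a = 6.73: Pa²(3L − a)/(6EI) = 28290/EI
Flexibility coefficient — unit upward force at 2: δ_{22} = L³/(3EI) = 343.4/EI.
With EI = 55000 kN·m²: δ_0 = 0.51437 m and δ_{22} = 0.006244 m/kN.
Compatibility — the beam at 2 must follow the support down by 0.008 m: δ_0 − R_2·δ_{22} = 0.008, so R_2 = (0.51437 − 0.008)/0.006244 = 81.09 kN.

R_2 = 81.09 kN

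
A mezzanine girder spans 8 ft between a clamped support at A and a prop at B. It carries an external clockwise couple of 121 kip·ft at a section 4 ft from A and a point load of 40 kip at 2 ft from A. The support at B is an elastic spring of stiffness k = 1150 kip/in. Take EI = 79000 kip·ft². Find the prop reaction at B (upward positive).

Choose R_B as the redundant. The primary structure is the cantilever fixed at A.
Primary-structure tip deflection at B by superposition:
  clockwise couple 121 at a = 4: M₀a(2L − a)/(2EI) = 2904/EI
  point load 40 at a = 2: Pa²(3L − a)/(6EI) = 586.7/EI
  δ_0 = 3491/EI
Tip deflection under a unit load at B: L³/(3EI) = 170.7/EI.
With EI = 79000 kip·ft²: δ_0 = 0.044186 ft and δ_{BB} = 0.00216 ft/kip.
Compatibility — the spring shortens by R_B/k under the reaction it provides: δ_0 − R_B·δ_{BB} = R_B/k. With 1/k = 1/(1150×12) ft/kip = 0.000072 ft/kip, R_B = δ_0 / (δ_{BB} + 1/k) = 0.044186 / (0.00216 + 0.000072) = 19.79 kip.

R_B = 19.79 kip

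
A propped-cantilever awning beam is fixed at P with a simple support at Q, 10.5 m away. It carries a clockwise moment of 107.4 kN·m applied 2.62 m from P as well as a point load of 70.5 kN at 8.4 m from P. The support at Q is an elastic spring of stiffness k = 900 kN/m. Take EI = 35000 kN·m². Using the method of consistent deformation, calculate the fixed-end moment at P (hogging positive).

M_P = 162.3 kN·m

Release the roller at Q. Primary structure: cantilever fixed at P.
Free-end deflection of the primary structure under the applied loading (downward +):
  clockwise couple 107.4 at a = 2.62: M₀a(2L − a)/(2EI) = 2586/EI
  point load 70.5 at a = 8.4: Pa²(3L − a)/(6EI) = 19152/EI
  δ_0 = 21738/EI
Tip deflection under a unit load at Q: L³/(3EI) = 385.9/EI.
With EI = 35000 kN·m²: δ_0 = 0.62108 m and δ_{QQ} = 0.011025 m/kN.
Compatibility — the spring shortens by R_Q/k under the reaction it provides: δ_0 − R_Q·δ_{QQ} = R_Q/k. With 1/k = 0.001111 m/kN, R_Q = δ_0 / (δ_{QQ} + 1/k) = 0.62108 / (0.011025 + 0.001111) = 51.18 kN.
Moment equilibrium about P: M_P = Σ(load moments about P) − R_Q·L = 699.6 − 51.18×10.5 = 162.3 kN·m.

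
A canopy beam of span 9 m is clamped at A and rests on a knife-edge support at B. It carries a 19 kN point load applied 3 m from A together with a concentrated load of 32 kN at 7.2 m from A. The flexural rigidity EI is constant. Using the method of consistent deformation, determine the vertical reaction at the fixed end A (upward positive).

R_A = 25.66 kN

Take the reaction at B as the redundant and release it; the primary structure is a cantilever fixed at A.
Free-end deflection of the primary structure under the applied loading (downward +):
  point load 19 at a = 3: Pa²(3L − a)/(6EI) = 684/EI
  point load 32 at a = 7.2: Pa²(3L − a)/(6EI) = 5474/EI
  δ_0 = 6158/EI
Tip deflection under a unit load at B: L³/(3EI) = 243/EI.
The prop prevents deflection at B: R_B = δ_0/δ_{BB} = 6158/243 = 25.34 kN.
Vertical equilibrium: R_A = ΣP − R_B = 51 − 25.34 = 25.66 kN.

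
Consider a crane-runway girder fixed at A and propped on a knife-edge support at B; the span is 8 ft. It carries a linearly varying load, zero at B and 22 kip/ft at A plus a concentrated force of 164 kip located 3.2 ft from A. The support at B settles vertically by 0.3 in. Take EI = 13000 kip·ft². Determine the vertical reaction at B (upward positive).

Take the reaction at B as the redundant and release it; the primary structure is a cantilever fixed at A.
Free-end deflection of the primary structure under the applied loading (downward +):
  triangular load, peak 22 at the fixed end: w₀L⁴/(30EI) = 3004/EI
  point load 164 at a = 3.2: Pa²(3L − a)/(6EI) = 5822/EI
  δ_0 = 8826/EI
Flexibility coefficient — unit upward force at B: δ_{BB} = L³/(3EI) = 170.7/EI.
With EI = 13000 kip·ft²: δ_0 = 0.67889 ft and δ_{BB} = 0.013128 ft/kip.
Compatibility — the beam at B must follow the support down by 0.025 ft: δ_0 − R_B·δ_{BB} = 0.025, so R_B = (0.67889 − 0.025)/0.013128 = 49.81 kip.

R_B = 49.81 kip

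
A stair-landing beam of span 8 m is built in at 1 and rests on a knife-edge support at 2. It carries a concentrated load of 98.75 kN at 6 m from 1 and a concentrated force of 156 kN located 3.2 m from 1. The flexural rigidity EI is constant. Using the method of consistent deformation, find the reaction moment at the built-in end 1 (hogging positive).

Take the reaction at 2 as the redundant and release it; the primary structure is a cantilever fixed at 1.
Downward deflection at the released point 2 due to the loads:
  point load 98.75 at a = 6: Pa²(3L − a)/(6EI) = 10665/EI
  point load 156 at a = 3.2: Pa²(3L − a)/(6EI) = 5538/EI
  δ_0 = 16203/EI
Tip deflection under a unit load at 2: L³/(3EI) = 170.7/EI.
Compatibility at 2: δ_0 − R_2·δ_{22} = 0, so R_2 = 16203/170.7 = 94.94 kN.
Moment equilibrium about 1: M_1 = Σ(load moments about 1) − R_2·L = 1092 − 94.94×8 = 332.2 kN·m.

M_1 = 332.2 kN·m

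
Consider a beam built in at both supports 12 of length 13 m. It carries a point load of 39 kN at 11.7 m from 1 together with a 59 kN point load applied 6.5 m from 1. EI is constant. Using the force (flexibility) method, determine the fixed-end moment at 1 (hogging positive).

Take the two fixed-end moments M_1, M_2 as redundants; the released structure is the simple span 12.
Simple-span end rotations at 1 and 2 under the given loads:
  at 1: point load 39 at a = 11.7: Pab(L + b)/(6LEI) = 108.8/EI
  at 2: point load 39 at a = 11.7: Pab(L + a)/(6LEI) = 187.8/EI
  at 1: point load 59 at a = 6.5: Pab(L + b)/(6LEI) = 623.2/EI
  at 2: point load 59 at a = 6.5: Pab(L + a)/(6LEI) = 623.2/EI
  θ_10 = 731.9/EI,  θ_20 = 811/EI
Flexibility coefficients: a unit moment at one end gives L/(3EI) there and L/(6EI) at the far end, so f₁₁ = f₂₂ = 4.333/EI and f₁₂ = f₂₁ = 2.167/EI.
Compatibility — zero rotation at each built-in end:
  4.333 M_1 + 2.167 M_2 = 731.9
  2.167 M_1 + 4.333 M_2 = 811
Solving the pair gives M_1 = 100.4 kN·m and M_2 = 136.9 kN·m (hogging).

M_1 = 100.4 kN·m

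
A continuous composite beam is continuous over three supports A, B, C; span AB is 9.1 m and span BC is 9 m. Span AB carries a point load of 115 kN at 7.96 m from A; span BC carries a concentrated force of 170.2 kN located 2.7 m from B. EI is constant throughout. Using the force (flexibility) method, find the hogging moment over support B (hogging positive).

M_B = 190 kN·m

Take M_B as the redundant. Released structure: two simple spans AB and BC with a hinge at B.
Discontinuity in slope at B on the released structure — sum the simple-span end rotations:
  span AB: point load 115 at a = 7.96: Pab(L + a)/(6LEI) = 326.1/EI
  span BC: point load 170.2 at a = 2.7: Pab(L + b)/(6LEI) = 820.3/EI
  relative rotation θ_0 = (326.1 + 820.3)/EI = 1146/EI
A unit hogging moment at B produces rotation L₁/(3EI) + L₂/(3EI) = 6.033/EI.
Compatibility: M_B·(L₁+L₂)/(3EI) = θ_0, giving M_B = 190 kN·m (hogging).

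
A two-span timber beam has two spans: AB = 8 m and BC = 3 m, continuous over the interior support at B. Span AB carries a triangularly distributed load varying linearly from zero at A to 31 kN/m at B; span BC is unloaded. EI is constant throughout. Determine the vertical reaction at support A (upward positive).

R_A = 29.31 kN

Release continuity at B by inserting a hinge; the redundant is the internal moment M_B. The primary structure is two simply-supported spans AB and BC.
End slopes at the hinge B, treating each span as simply supported:
  span AB: triangular load, peak 31: w₀L³/(45EI) = 352.7/EI
  relative rotation θ_0 = (352.7 + 0)/EI = 352.7/EI
A unit hogging moment at B produces rotation L₁/(3EI) + L₂/(3EI) = 3.667/EI.
Compatibility: M_B·(L₁+L₂)/(3EI) = θ_0, giving M_B = 96.19 kN·m (hogging).
Span AB, ΣM about A with M_B applied at B: R_B^{AB}·8 = 661.3 + 96.19, so R_B^{AB} = 94.69 kN and R_A = 124 − 94.69 = 29.31 kN.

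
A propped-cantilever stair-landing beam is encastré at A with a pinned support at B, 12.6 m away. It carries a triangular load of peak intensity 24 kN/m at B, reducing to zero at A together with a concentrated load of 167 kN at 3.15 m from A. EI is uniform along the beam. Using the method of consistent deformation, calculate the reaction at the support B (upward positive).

Take the reaction at B as the redundant and release it; the primary structure is a cantilever fixed at A.
Deflection at B on the released cantilever, summing each load's contribution:
  triangular load, peak 24 at the free end: 11w₀L⁴/(120EI) = 55450/EI
  point load 167 at a = 3.15: Pa²(3L − a)/(6EI) = 9570/EI
  δ_0 = 65020/EI
Tip deflection under a unit load at B: L³/(3EI) = 666.8/EI.
The prop prevents deflection at B: R_B = δ_0/δ_{BB} = 65020/666.8 = 97.51 kN.

R_B = 97.51 kN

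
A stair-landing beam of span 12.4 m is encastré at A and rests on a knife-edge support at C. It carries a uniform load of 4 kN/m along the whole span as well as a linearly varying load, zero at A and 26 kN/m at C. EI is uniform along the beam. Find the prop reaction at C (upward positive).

Remove the prop at C; the released (primary) structure is a cantilever built in at A.
Free-end deflection of the primary structure under the applied loading (downward +):
  UDL 4: wL⁴/(8EI) = 11821/EI
  triangular load, peak 26 at the free end: 11w₀L⁴/(120EI) = 56347/EI
  δ_0 = 68168/EI
Flexibility coefficient — unit upward force at C: δ_{CC} = L³/(3EI) = 635.5/EI.
The prop prevents deflection at C: R_C = δ_0/δ_{CC} = 68168/635.5 = 107.3 kN.

R_C = 107.3 kN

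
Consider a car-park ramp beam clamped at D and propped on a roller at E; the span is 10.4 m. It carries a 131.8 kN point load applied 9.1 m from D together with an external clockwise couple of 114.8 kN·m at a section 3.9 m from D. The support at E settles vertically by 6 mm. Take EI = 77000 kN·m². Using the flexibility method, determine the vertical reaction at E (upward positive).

R_E = 116.1 kN

Remove the prop at E; the released (primary) structure is a cantilever built in at D.
Primary-structure tip deflection at E by superposition:
  point load 131.8 at a = 9.1: Pa²(3L − a)/(6EI) = 40201/EI
  clockwise couple 114.8 at a = 3.9: M₀a(2L − a)/(2EI) = 3783/EI
  δ_0 = 43984/EI
Flexibility coefficient — unit upward force at E: δ_{EE} = L³/(3EI) = 375/EI.
With EI = 77000 kN·m²: δ_0 = 0.57123 m and δ_{EE} = 0.00487 m/kN.
Compatibility — the beam at E must follow the support down by 0.006 m: δ_0 − R_E·δ_{EE} = 0.006, so R_E = (0.57123 − 0.006)/0.00487 = 116.1 kN.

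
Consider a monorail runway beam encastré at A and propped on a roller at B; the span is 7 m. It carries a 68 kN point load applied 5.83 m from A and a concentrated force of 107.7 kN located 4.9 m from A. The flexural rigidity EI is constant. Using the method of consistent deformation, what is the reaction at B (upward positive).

R_B = 111.8 kN

Choose R_B as the redundant. The primary structure is the cantilever fixed at A.
Free-end deflection of the primary structure under the applied loading (downward +):
  point load 68 at a = 5.83: Pa²(3L − a)/(6EI) = 5844/EI
  point load 107.7 at a = 4.9: Pa²(3L − a)/(6EI) = 6939/EI
  δ_0 = 12782/EI
Tip deflection under a unit load at B: L³/(3EI) = 114.3/EI.
The prop prevents deflection at B: R_B = δ_0/δ_{BB} = 12782/114.3 = 111.8 kN.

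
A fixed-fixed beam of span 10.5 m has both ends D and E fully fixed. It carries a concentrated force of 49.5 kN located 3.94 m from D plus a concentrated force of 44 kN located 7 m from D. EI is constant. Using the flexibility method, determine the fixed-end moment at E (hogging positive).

M_E = 114.2 kN·m

Release both end moments; the primary structure is a simply-supported span DE with redundants M_D and M_E.
End rotations of the released simple span under the applied load (×1/EI):
  at D: point load 49.5 at a = 3.94: Pab(L + b)/(6LEI) = 346.5/EI
  at E: point load 49.5 at a = 3.94: Pab(L + a)/(6LEI) = 293.2/EI
  at D: point load 44 at a = 7: Pab(L + b)/(6LEI) = 239.6/EI
  at E: point load 44 at a = 7: Pab(L + a)/(6LEI) = 299.4/EI
  θ_D0 = 586/EI,  θ_E0 = 592.7/EI
Flexibility coefficients: a unit moment at one end gives L/(3EI) there and L/(6EI) at the far end, so f₁₁ = f₂₂ = 3.5/EI and f₁₂ = f₂₁ = 1.75/EI.
Compatibility — zero rotation at each built-in end:
  3.5 M_D + 1.75 M_E = 586
  1.75 M_D + 3.5 M_E = 592.7
Solving the pair gives M_D = 110.3 kN·m and M_E = 114.2 kN·m (hogging).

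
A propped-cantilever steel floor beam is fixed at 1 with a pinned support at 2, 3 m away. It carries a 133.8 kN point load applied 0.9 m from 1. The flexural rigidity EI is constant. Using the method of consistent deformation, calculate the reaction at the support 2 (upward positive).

Remove the prop at 2; the released (primary) structure is a cantilever built in at 1.
Free-end deflection of the primary structure under the applied loading (downward +):
  point load 133.8 at a = 0.9: Pa²(3L − a)/(6EI) = 146.3/EI
Flexibility coefficient — unit upward force at 2: δ_{22} = L³/(3EI) = 9/EI.
The prop prevents deflection at 2: R_2 = δ_0/δ_{22} = 146.3/9 = 16.26 kN.

R_2 = 16.26 kN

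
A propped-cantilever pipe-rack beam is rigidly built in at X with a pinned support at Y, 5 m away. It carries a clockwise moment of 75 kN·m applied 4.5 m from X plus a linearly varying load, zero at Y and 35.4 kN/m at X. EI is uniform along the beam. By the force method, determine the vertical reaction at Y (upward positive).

Remove the prop at Y; the released (primary) structure is a cantilever built in at X.
Free-end deflection of the primary structure under the applied loading (downward +):
  clockwise couple 75 at a = 4.5: M₀a(2L − a)/(2EI) = 928.1/EI
  triangular load, peak 35.4 at the fixed end: w₀L⁴/(30EI) = 737.5/EI
  δ_0 = 1666/EI
Flexibility coefficient — unit upward force at Y: δ_{YY} = L³/(3EI) = 41.67/EI.
The prop prevents deflection at Y: R_Y = δ_0/δ_{YY} = 1666/41.67 = 39.98 kN.

R_Y = 39.98 kN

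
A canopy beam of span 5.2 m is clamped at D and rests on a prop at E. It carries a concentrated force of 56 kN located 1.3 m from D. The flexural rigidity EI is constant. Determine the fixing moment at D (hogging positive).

M_D = 47.77 kN·m

Remove the prop at E; the released (primary) structure is a cantilever built in at D.
Downward deflection at the released point E due to the loads:
  point load 56 at a = 1.3: Pa²(3L − a)/(6EI) = 225.6/EI
Tip deflection under a unit load at E: L³/(3EI) = 46.87/EI.
Compatibility at E: δ_0 − R_E·δ_{EE} = 0, so R_E = 225.6/46.87 = 4.812 kN.
Moment equilibrium about D: M_D = Σ(load moments about D) − R_E·L = 72.8 − 4.812×5.2 = 47.77 kN·m.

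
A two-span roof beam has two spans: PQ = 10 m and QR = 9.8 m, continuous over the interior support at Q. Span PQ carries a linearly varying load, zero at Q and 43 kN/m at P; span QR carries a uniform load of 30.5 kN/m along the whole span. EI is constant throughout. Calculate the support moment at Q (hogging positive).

M_Q = 307.9 kN·m

Release continuity at Q by inserting a hinge; the redundant is the internal moment M_Q. The primary structure is two simply-supported spans PQ and QR.
Discontinuity in slope at Q on the released structure — sum the simple-span end rotations:
  span PQ: triangular load, peak 43: 7w₀L³/(360EI) = 836.1/EI
  span QR: UDL 30.5: wL³/(24EI) = 1196/EI
  relative rotation θ_0 = (836.1 + 1196)/EI = 2032/EI
A unit hogging moment at Q produces rotation L₁/(3EI) + L₂/(3EI) = 6.6/EI.
Compatibility: M_Q·(L₁+L₂)/(3EI) = θ_0, giving M_Q = 307.9 kN·m (hogging).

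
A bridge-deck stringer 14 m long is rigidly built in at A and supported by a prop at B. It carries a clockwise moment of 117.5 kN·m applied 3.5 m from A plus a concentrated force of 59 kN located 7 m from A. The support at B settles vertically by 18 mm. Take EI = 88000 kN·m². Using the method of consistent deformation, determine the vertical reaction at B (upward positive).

Choose R_B as the redundant. The primary structure is the cantilever fixed at A.
Free-end deflection of the primary structure under the applied loading (downward +):
  clockwise couple 117.5 at a = 3.5: M₀a(2L − a)/(2EI) = 5038/EI
  point load 59 at a = 7: Pa²(3L − a)/(6EI) = 16864/EI
  δ_0 = 21902/EI
Flexibility coefficient — unit upward force at B: δ_{BB} = L³/(3EI) = 914.7/EI.
With EI = 88000 kN·m²: δ_0 = 0.24889 m and δ_{BB} = 0.010394 m/kN.
Compatibility — the beam at B must follow the support down by 0.018 m: δ_0 − R_B·δ_{BB} = 0.018, so R_B = (0.24889 − 0.018)/0.010394 = 22.21 kN.

R_B = 22.21 kN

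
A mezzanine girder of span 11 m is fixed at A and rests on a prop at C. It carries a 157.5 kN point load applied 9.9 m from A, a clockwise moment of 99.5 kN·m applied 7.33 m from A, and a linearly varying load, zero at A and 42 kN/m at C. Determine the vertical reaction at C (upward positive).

Choose R_C as the redundant. The primary structure is the cantilever fixed at A.
Free-end deflection of the primary structure under the applied loading (downward +):
  point load 157.5 at a = 9.9: Pa²(3L − a)/(6EI) = 59431/EI
  clockwise couple 99.5 at a = 7.33: M₀a(2L − a)/(2EI) = 5350/EI
  triangular load, peak 42 at the free end: 11w₀L⁴/(120EI) = 56368/EI
  δ_0 = 121148/EI
Tip deflection under a unit load at C: L³/(3EI) = 443.7/EI.
Compatibility at C: δ_0 − R_C·δ_{CC} = 0, so R_C = 121148/443.7 = 273.1 kN.

R_C = 273.1 kN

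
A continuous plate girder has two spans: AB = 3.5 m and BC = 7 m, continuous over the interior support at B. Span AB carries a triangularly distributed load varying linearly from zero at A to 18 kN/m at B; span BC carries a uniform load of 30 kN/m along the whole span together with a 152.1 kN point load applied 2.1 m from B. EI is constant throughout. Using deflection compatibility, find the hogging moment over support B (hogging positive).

M_B = 254.1 kN·m

Take M_B as the redundant. Released structure: two simple spans AB and BC with a hinge at B.
Discontinuity in slope at B on the released structure — sum the simple-span end rotations:
  span AB: triangular load, peak 18: w₀L³/(45EI) = 17.15/EI
  span BC: UDL 30: wL³/(24EI) = 428.8/EI
  span BC: point load 152.1 at a = 2.1: Pab(L + b)/(6LEI) = 443.4/EI
  relative rotation θ_0 = (17.15 + 872.2)/EI = 889.3/EI
A unit hogging moment at B produces rotation L₁/(3EI) + L₂/(3EI) = 3.5/EI.
Slope continuity at B: θ_0 = M_B·3.5/EI, so M_B = 889.3/3.5 = 254.1 kN·m (hogging).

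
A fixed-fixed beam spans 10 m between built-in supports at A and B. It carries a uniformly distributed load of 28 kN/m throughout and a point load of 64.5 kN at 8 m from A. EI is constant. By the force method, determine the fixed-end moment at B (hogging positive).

Take the two fixed-end moments M_A, M_B as redundants; the released structure is the simple span AB.
On the primary (simply-supported) span, the end slopes from the loading are:
  at A: UDL 28: wL³/(24EI) = 1167/EI
  at B: UDL 28: wL³/(24EI) = 1167/EI
  at A: point load 64.5 at a = 8: Pab(L + b)/(6LEI) = 206.4/EI
  at B: point load 64.5 at a = 8: Pab(L + a)/(6LEI) = 309.6/EI
  θ_A0 = 1373/EI,  θ_B0 = 1476/EI
Flexibility coefficients: a unit moment at one end gives L/(3EI) there and L/(6EI) at the far end, so f₁₁ = f₂₂ = 3.333/EI and f₁₂ = f₂₁ = 1.667/EI.
Compatibility — zero rotation at each built-in end:
  3.333 M_A + 1.667 M_B = 1373
  1.667 M_A + 3.333 M_B = 1476
Solving the pair gives M_A = 254 kN·m and M_B = 315.9 kN·m (hogging).

M_B = 315.9 kN·m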